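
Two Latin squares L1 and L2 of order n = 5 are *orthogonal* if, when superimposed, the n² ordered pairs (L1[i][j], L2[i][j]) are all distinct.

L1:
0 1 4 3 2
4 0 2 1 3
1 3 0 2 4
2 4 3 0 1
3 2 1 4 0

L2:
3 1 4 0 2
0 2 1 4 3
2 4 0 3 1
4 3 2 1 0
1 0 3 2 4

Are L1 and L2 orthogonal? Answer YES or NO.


Form the n² = 25 superimposed pairs (L1[i][j], L2[i][j]), row by row (rows and columns indexed from 0):
row 0: (0,3) (1,1) (4,4) (3,0) (2,2)
row 1: (4,0) (0,2) (2,1) (1,4) (3,3)
row 2: (1,2) (3,4) (0,0) (2,3) (4,1)
row 3: (2,4) (4,3) (3,2) (0,1) (1,0)
row 4: (3,1) (2,0) (1,3) (4,2) (0,4)
Orthogonality requires all 25 pairs distinct.
Check by first coordinate: for each symbol s of L1, list the L2 entries in the n cells where L1 = s; they must all differ.
  L1 = 0: L2 entries (in reading order) 3, 2, 0, 1, 4 — all 5 distinct ✓
  L1 = 1: L2 entries (in reading order) 1, 4, 2, 0, 3 — all 5 distinct ✓
  L1 = 2: L2 entries (in reading order) 2, 1, 3, 4, 0 — all 5 distinct ✓
  L1 = 3: L2 entries (in reading order) 0, 3, 4, 2, 1 — all 5 distinct ✓
  L1 = 4: L2 entries (in reading order) 4, 0, 1, 3, 2 — all 5 distinct ✓
Every symbol of L1 meets every symbol of L2 exactly once, so all 25 pairs are distinct (25 of 25).
Conclusion: YES.

YES


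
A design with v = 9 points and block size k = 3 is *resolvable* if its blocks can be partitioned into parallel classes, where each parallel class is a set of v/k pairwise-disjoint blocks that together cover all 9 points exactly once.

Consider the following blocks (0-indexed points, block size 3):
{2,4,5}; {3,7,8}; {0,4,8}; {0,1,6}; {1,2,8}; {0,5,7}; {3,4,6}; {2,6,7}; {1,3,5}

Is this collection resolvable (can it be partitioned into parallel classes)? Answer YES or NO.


v = 9, block size k = 3, number of blocks = 9.
For resolvability, blocks must partition into parallel classes of size v/k = 3.
Total blocks must therefore be a multiple of 3: 9 = 3·3 + 0 ⇒ divisible ✓.
Greedy packing gives 3 candidate class(es). Each should be a full parallel class (size 3, covers all 9 points).
  Class 1 (3 blocks): {2,4,5}; {3,7,8}; {0,1,6}. Points covered: [0, 1, 2, 3, 4, 5, 6, 7, 8].
  Class 2 (3 blocks): {0,4,8}; {2,6,7}; {1,3,5}. Points covered: [0, 1, 2, 3, 4, 5, 6, 7, 8].
  Class 3 (3 blocks): {1,2,8}; {0,5,7}; {3,4,6}. Points covered: [0, 1, 2, 3, 4, 5, 6, 7, 8].
All classes full (size 3)? YES. All classes cover every point? YES.
Resolvable? YES.

YES


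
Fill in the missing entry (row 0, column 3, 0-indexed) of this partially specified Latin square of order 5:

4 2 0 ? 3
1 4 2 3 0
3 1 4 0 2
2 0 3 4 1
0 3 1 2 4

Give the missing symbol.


Row 0 contains symbols [0, 2, 3, 4] — missing [1].
Column 3 contains symbols [0, 2, 3, 4] — missing [1].
The missing symbol must appear in both missing sets; intersection = [1].
Therefore the hidden value is 1.

Missing value = 1.


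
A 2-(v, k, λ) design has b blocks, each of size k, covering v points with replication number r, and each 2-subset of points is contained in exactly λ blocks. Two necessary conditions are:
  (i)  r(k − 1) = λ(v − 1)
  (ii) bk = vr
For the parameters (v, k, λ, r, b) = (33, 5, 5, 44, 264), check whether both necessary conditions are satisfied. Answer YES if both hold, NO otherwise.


Condition (i): r(k − 1) = 44·4 = 176; λ(v − 1) = 5·32 = 160. Match? NO.
Condition (ii): bk = 264·5 = 1320; vr = 33·44 = 1452. Match? NO.
Both conditions hold? NO.

NO


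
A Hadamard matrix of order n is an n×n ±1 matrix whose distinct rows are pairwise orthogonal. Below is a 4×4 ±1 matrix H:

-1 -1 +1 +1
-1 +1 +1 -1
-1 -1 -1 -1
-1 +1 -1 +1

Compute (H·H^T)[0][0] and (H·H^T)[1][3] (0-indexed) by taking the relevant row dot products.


Row 0 of H: [-1, -1, 1, 1].
Row 1 of H: [-1, 1, 1, -1].
Row 3 of H: [-1, 1, -1, 1].
(H·H^T)[0][0] = Σ_j H[0][j]·H[0][j] = (-1)² + (-1)² + (1)² + (1)² = 1 + 1 + 1 + 1 = 4.
(H·H^T)[1][3] = Σ_j H[1][j]·H[3][j] = (-1)·(-1) + (1)·(1) + (1)·(-1) + (-1)·(1) = 1 + 1 + -1 + -1 = 0.
So rows 1 and 3 are orthogonal; the diagonal entry equals n = 4.

(0,0) entry = 4; (1,3) entry = 0.


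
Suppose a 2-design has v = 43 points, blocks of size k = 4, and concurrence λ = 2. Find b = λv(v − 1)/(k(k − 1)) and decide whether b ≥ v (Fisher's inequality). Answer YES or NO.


r = λ(v − 1)/(k − 1) = 2·42/3 = 28.
b = vr/k = 43·28/4 = 301.
Fisher's inequality: b ≥ v ⇔ 301 ≥ 43? YES.

YES


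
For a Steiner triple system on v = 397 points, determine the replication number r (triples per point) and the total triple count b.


An STS(v) is a 2-(v, 3, 1) BIBD: block size k = 3, λ = 1.
Replication: r(k − 1) = λ(v − 1) ⇒ r·2 = 397 − 1 = 396 ⇒ r = 198.
Block count: b = v(v − 1)/6 = 397·396/6 = 157212/6 = 26202.
(Check via bk = vr: 26202·3 = 78606 = 397·198 = 78606 ✓.)

r = 198, b = 26202.


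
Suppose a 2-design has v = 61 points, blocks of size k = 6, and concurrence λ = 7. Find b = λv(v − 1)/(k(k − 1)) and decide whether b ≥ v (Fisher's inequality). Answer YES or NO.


b = λv(v − 1)/(k(k − 1)) = 7·61·60/(6·5) = 25620/30 = 854.
Compare with v = 61: b ≥ v, so Fisher's inequality holds.

YES


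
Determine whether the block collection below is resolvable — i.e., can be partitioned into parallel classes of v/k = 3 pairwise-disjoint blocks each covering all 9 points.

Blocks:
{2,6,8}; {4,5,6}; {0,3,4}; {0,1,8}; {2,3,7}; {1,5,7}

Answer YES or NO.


v = 9, block size k = 3, number of blocks = 6.
For resolvability, blocks must partition into parallel classes of size v/k = 3.
Total blocks must therefore be a multiple of 3: 6 = 3·2 + 0 ⇒ divisible ✓.
Greedy packing gives 2 candidate class(es). Each should be a full parallel class (size 3, covers all 9 points).
  Class 1 (3 blocks): {2,6,8}; {0,3,4}; {1,5,7}. Points covered: [0, 1, 2, 3, 4, 5, 6, 7, 8].
  Class 2 (3 blocks): {4,5,6}; {0,1,8}; {2,3,7}. Points covered: [0, 1, 2, 3, 4, 5, 6, 7, 8].
All classes full (size 3)? YES. All classes cover every point? YES.
Resolvable? YES.

YES


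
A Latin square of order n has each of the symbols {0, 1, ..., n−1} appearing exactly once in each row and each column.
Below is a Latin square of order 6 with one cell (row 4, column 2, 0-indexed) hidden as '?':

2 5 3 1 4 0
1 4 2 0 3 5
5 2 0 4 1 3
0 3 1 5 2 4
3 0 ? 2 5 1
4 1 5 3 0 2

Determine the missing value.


Row 4 contains symbols [0, 1, 2, 3, 5] — missing [4].
Column 2 contains symbols [0, 1, 2, 3, 5] — missing [4].
The missing symbol must appear in both missing sets; intersection = [4].
Therefore the hidden value is 4.

Missing value = 4.


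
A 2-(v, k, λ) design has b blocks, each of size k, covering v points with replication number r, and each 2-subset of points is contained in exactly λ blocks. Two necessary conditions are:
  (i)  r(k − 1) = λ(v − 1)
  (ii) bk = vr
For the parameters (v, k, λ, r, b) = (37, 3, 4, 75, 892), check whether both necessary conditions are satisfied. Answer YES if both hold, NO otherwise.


Condition (i): r(k − 1) = 75·2 = 150; λ(v − 1) = 4·36 = 144. Match? NO.
Condition (ii): bk = 892·3 = 2676; vr = 37·75 = 2775. Match? NO.
Both conditions hold? NO.

NO


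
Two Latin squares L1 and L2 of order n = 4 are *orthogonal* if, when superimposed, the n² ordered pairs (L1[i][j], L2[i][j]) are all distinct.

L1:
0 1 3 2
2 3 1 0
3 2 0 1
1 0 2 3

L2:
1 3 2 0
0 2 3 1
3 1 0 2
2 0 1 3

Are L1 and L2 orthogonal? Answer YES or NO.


Form the n² = 16 superimposed pairs (L1[i][j], L2[i][j]), row by row (rows and columns indexed from 0):
row 0: (0,1) (1,3) (3,2) (2,0)
row 1: (2,0) (3,2) (1,3) (0,1)
row 2: (3,3) (2,1) (0,0) (1,2)
row 3: (1,2) (0,0) (2,1) (3,3)
Orthogonality requires all 16 pairs distinct.
But the pair (2,0) repeats: cell (0,3) has L1 = 2, L2 = 0, and cell (1,0) has L1 = 2, L2 = 0.
A repeated pair means some other pair never occurs (only 8 distinct pairs out of 16), so the squares are not orthogonal.
Conclusion: NO.

NO


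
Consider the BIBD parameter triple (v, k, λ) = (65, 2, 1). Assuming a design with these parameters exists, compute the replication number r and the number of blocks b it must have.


Any 2-(v, k, λ) BIBD satisfies two necessary conditions:
  (i)  Each point sits in r blocks, and counting incidences through any fixed point gives r(k − 1) = λ(v − 1), so r = λ(v − 1)/(k − 1).
  (ii) Total incidences bk = vr, so b = vr/k.
Step 1: r = λ(v − 1)/(k − 1) = 1·(65 − 1)/(2 − 1) = 1·64/1 = 64/1 = 64.
Step 2: b = vr/k = 65·64/2 = 4160/2 = 2080.
Check integrality: r = 64 ∈ Z ✓, b = 2080 ∈ Z ✓.
(These identities are necessary conditions: they determine r and b for any design with these parameters, but do not by themselves prove that one exists.)

r = 64, b = 2080.


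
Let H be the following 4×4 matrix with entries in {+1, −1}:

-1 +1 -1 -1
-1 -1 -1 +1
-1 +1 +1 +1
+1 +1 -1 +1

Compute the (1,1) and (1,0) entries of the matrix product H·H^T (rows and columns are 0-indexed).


Row 0 of H: [-1, 1, -1, -1].
Row 1 of H: [-1, -1, -1, 1].
(H·H^T)[1][1] = Σ_j H[1][j]·H[1][j] = (-1)² + (-1)² + (-1)² + (1)² = 1 + 1 + 1 + 1 = 4.
(H·H^T)[1][0] = Σ_j H[1][j]·H[0][j] = (-1)·(-1) + (-1)·(1) + (-1)·(-1) + (1)·(-1) = 1 + -1 + 1 + -1 = 0.
So rows 1 and 0 are orthogonal; the diagonal entry equals n = 4.

(1,1) entry = 4; (1,0) entry = 0.


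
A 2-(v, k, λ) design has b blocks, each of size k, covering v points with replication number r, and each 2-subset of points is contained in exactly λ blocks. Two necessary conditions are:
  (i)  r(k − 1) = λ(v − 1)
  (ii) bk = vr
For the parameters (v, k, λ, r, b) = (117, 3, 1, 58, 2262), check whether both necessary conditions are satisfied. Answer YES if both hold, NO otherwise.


Condition (i): r(k − 1) = 58·2 = 116; λ(v − 1) = 1·116 = 116. Match? YES.
Condition (ii): bk = 2262·3 = 6786; vr = 117·58 = 6786. Match? YES.
Both conditions hold? YES.

YES


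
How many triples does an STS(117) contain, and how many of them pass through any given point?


An STS(v) is a 2-(v, 3, 1) BIBD: block size k = 3, λ = 1.
Replication: r(k − 1) = λ(v − 1) ⇒ r·2 = 117 − 1 = 116 ⇒ r = 58.
Block count: bk = vr ⇒ b·3 = 117·58 = 6786 ⇒ b = 2262.

r = 58, b = 2262.


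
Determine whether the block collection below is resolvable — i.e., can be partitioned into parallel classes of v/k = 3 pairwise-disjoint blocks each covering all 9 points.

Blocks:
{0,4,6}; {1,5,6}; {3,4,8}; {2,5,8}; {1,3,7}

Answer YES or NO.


v = 9, block size k = 3, number of blocks = 5.
For resolvability, blocks must partition into parallel classes of size v/k = 3.
Total blocks must therefore be a multiple of 3: 5 = 3·1 + 2 ⇒ not divisible ✗.
Resolvable? NO.

NO


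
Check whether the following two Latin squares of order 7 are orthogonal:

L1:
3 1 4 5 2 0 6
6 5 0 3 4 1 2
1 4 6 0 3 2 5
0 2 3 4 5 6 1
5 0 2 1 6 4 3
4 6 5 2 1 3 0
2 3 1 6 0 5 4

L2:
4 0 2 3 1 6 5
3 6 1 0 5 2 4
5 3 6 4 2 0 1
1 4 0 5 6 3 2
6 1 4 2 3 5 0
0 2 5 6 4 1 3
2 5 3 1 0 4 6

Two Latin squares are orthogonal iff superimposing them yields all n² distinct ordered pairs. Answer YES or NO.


Form the n² = 49 superimposed pairs (L1[i][j], L2[i][j]), row by row (rows and columns indexed from 0):
row 0: (3,4) (1,0) (4,2) (5,3) (2,1) (0,6) (6,5)
row 1: (6,3) (5,6) (0,1) (3,0) (4,5) (1,2) (2,4)
row 2: (1,5) (4,3) (6,6) (0,4) (3,2) (2,0) (5,1)
row 3: (0,1) (2,4) (3,0) (4,5) (5,6) (6,3) (1,2)
row 4: (5,6) (0,1) (2,4) (1,2) (6,3) (4,5) (3,0)
row 5: (4,0) (6,2) (5,5) (2,6) (1,4) (3,1) (0,3)
row 6: (2,2) (3,5) (1,3) (6,1) (0,0) (5,4) (4,6)
Orthogonality requires all 49 pairs distinct.
But the pair (0,1) repeats: cell (1,2) has L1 = 0, L2 = 1, and cell (3,0) has L1 = 0, L2 = 1.
A repeated pair means some other pair never occurs (only 35 distinct pairs out of 49), so the squares are not orthogonal.
Conclusion: NO.

NO


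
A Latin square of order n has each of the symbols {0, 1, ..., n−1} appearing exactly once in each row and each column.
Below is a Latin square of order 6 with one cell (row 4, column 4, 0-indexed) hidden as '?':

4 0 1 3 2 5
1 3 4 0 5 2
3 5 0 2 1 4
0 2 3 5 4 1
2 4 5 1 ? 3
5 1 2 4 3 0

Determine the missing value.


Row 4 contains symbols [1, 2, 3, 4, 5] — missing [0].
Column 4 contains symbols [1, 2, 3, 4, 5] — missing [0].
The missing symbol must appear in both missing sets; intersection = [0].
Therefore the hidden value is 0.

Missing value = 0.


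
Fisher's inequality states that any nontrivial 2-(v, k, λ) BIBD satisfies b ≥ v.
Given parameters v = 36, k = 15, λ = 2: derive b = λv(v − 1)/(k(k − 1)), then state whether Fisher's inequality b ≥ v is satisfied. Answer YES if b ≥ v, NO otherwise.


r = λ(v − 1)/(k − 1) = 2·35/14 = 5.
b = vr/k = 36·5/15 = 12.
Fisher's inequality: b ≥ v ⇔ 12 ≥ 36? NO.

NO


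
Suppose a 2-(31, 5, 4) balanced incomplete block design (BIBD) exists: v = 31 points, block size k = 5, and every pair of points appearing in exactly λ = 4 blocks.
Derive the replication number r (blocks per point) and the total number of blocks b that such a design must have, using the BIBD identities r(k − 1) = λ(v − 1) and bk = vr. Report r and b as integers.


Any 2-(v, k, λ) BIBD satisfies two necessary conditions:
  (i)  Each point sits in r blocks, and counting incidences through any fixed point gives r(k − 1) = λ(v − 1), so r = λ(v − 1)/(k − 1).
  (ii) Total incidences bk = vr, so b = vr/k.
Step 1: r = λ(v − 1)/(k − 1) = 4·(31 − 1)/(5 − 1) = 4·30/4 = 120/4 = 30.
Step 2: b = vr/k = 31·30/5 = 930/5 = 186.
Check integrality: r = 30 ∈ Z ✓, b = 186 ∈ Z ✓.
(These identities are necessary conditions: they determine r and b for any design with these parameters, but do not by themselves prove that one exists.)

r = 30, b = 186.


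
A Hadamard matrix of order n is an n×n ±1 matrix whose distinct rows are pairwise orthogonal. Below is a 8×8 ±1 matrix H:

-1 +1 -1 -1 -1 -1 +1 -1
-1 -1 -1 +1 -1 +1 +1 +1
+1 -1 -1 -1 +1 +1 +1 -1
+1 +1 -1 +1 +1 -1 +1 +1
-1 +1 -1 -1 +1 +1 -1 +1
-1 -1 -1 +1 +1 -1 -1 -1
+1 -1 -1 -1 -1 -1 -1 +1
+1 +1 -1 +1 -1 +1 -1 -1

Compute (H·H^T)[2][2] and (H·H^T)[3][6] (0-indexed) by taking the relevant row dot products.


Row 2 of H: [1, -1, -1, -1, 1, 1, 1, -1].
Row 3 of H: [1, 1, -1, 1, 1, -1, 1, 1].
Row 6 of H: [1, -1, -1, -1, -1, -1, -1, 1].
(H·H^T)[2][2] = Σ_j H[2][j]·H[2][j] = (1)² + (-1)² + (-1)² + (-1)² + (1)² + (1)² + (1)² + (-1)² = 1 + 1 + 1 + 1 + 1 + 1 + 1 + 1 = 8.
(H·H^T)[3][6] = Σ_j H[3][j]·H[6][j] = (1)·(1) + (1)·(-1) + (-1)·(-1) + (1)·(-1) + (1)·(-1) + (-1)·(-1) + (1)·(-1) + (1)·(1) = 1 + -1 + 1 + -1 + -1 + 1 + -1 + 1 = 0.
So rows 3 and 6 are orthogonal; the diagonal entry equals n = 8.

(2,2) entry = 8; (3,6) entry = 0.


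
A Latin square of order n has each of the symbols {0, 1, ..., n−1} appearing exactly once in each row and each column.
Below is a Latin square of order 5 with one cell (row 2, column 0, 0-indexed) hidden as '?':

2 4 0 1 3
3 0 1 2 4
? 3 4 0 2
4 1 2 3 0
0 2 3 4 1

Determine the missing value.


Row 2 contains symbols [0, 2, 3, 4] — missing [1].
Column 0 contains symbols [0, 2, 3, 4] — missing [1].
The missing symbol must appear in both missing sets; intersection = [1].
Therefore the hidden value is 1.

Missing value = 1.


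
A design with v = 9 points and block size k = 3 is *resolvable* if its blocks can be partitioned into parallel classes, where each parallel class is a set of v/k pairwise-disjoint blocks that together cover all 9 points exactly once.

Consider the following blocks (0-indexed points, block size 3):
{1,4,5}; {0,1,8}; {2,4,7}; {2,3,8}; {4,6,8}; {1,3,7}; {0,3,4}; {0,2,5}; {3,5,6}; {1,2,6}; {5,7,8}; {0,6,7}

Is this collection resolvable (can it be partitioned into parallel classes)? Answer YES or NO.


v = 9, block size k = 3, number of blocks = 12.
For resolvability, blocks must partition into parallel classes of size v/k = 3.
Total blocks must therefore be a multiple of 3: 12 = 3·4 + 0 ⇒ divisible ✓.
Greedy packing gives 4 candidate class(es). Each should be a full parallel class (size 3, covers all 9 points).
  Class 1 (3 blocks): {1,4,5}; {2,3,8}; {0,6,7}. Points covered: [0, 1, 2, 3, 4, 5, 6, 7, 8].
  Class 2 (3 blocks): {0,1,8}; {2,4,7}; {3,5,6}. Points covered: [0, 1, 2, 3, 4, 5, 6, 7, 8].
  Class 3 (3 blocks): {4,6,8}; {1,3,7}; {0,2,5}. Points covered: [0, 1, 2, 3, 4, 5, 6, 7, 8].
  Class 4 (3 blocks): {0,3,4}; {1,2,6}; {5,7,8}. Points covered: [0, 1, 2, 3, 4, 5, 6, 7, 8].
All classes full (size 3)? YES. All classes cover every point? YES.
Resolvable? YES.

YES


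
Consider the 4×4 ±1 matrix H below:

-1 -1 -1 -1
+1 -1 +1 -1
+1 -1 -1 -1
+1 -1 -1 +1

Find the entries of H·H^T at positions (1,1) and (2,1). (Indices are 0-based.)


Row 1 of H: [1, -1, 1, -1].
Row 2 of H: [1, -1, -1, -1].
(H·H^T)[1][1] = Σ_j H[1][j]·H[1][j] = (1)² + (-1)² + (1)² + (-1)² = 1 + 1 + 1 + 1 = 4.
(H·H^T)[2][1] = Σ_j H[2][j]·H[1][j] = (1)·(1) + (-1)·(-1) + (-1)·(1) + (-1)·(-1) = 1 + 1 + -1 + 1 = 2.
Rows 2 and 1 are not orthogonal (dot product = 2 ≠ 0), so H is not a Hadamard matrix.

(1,1) entry = 4; (2,1) entry = 2.


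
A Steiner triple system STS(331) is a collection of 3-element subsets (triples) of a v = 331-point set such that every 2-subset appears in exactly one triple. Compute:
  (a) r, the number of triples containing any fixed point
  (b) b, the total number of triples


An STS(v) is a 2-(v, 3, 1) BIBD: block size k = 3, λ = 1.
Replication: r(k − 1) = λ(v − 1) ⇒ r·2 = 331 − 1 = 330 ⇒ r = 165.
Block count: b = v(v − 1)/6 = 331·330/6 = 109230/6 = 18205.
(Check via bk = vr: 18205·3 = 54615 = 331·165 = 54615 ✓.)

r = 165, b = 18205.


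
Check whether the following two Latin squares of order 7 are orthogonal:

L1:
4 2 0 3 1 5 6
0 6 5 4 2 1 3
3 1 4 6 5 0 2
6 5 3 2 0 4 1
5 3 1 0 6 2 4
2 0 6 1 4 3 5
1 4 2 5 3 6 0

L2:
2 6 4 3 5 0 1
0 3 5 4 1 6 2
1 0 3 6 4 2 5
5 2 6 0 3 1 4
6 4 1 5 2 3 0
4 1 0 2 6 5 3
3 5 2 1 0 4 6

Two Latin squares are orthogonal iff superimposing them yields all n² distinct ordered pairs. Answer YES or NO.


Form the n² = 49 superimposed pairs (L1[i][j], L2[i][j]), row by row (rows and columns indexed from 0):
row 0: (4,2) (2,6) (0,4) (3,3) (1,5) (5,0) (6,1)
row 1: (0,0) (6,3) (5,5) (4,4) (2,1) (1,6) (3,2)
row 2: (3,1) (1,0) (4,3) (6,6) (5,4) (0,2) (2,5)
row 3: (6,5) (5,2) (3,6) (2,0) (0,3) (4,1) (1,4)
row 4: (5,6) (3,4) (1,1) (0,5) (6,2) (2,3) (4,0)
row 5: (2,4) (0,1) (6,0) (1,2) (4,6) (3,5) (5,3)
row 6: (1,3) (4,5) (2,2) (5,1) (3,0) (6,4) (0,6)
Orthogonality requires all 49 pairs distinct.
Check by first coordinate: for each symbol s of L1, list the L2 entries in the n cells where L1 = s; they must all differ.
  L1 = 0: L2 entries (in reading order) 4, 0, 2, 3, 5, 1, 6 — all 7 distinct ✓
  L1 = 1: L2 entries (in reading order) 5, 6, 0, 4, 1, 2, 3 — all 7 distinct ✓
  L1 = 2: L2 entries (in reading order) 6, 1, 5, 0, 3, 4, 2 — all 7 distinct ✓
  L1 = 3: L2 entries (in reading order) 3, 2, 1, 6, 4, 5, 0 — all 7 distinct ✓
  L1 = 4: L2 entries (in reading order) 2, 4, 3, 1, 0, 6, 5 — all 7 distinct ✓
  L1 = 5: L2 entries (in reading order) 0, 5, 4, 2, 6, 3, 1 — all 7 distinct ✓
  L1 = 6: L2 entries (in reading order) 1, 3, 6, 5, 2, 0, 4 — all 7 distinct ✓
Every symbol of L1 meets every symbol of L2 exactly once, so all 49 pairs are distinct (49 of 49).
Conclusion: YES.

YES


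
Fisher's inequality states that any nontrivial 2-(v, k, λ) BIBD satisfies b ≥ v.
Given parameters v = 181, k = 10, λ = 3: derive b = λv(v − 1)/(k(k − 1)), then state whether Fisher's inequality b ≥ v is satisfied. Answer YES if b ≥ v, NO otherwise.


b = λv(v − 1)/(k(k − 1)) = 3·181·180/(10·9) = 97740/90 = 1086.
Compare with v = 181: b ≥ v, so Fisher's inequality holds.

YES


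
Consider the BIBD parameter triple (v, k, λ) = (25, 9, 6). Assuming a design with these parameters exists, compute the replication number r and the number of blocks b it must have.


Any 2-(v, k, λ) BIBD satisfies two necessary conditions:
  (i)  Each point sits in r blocks, and counting incidences through any fixed point gives r(k − 1) = λ(v − 1), so r = λ(v − 1)/(k − 1).
  (ii) Total incidences bk = vr, so b = vr/k.
Step 1: r = λ(v − 1)/(k − 1) = 6·(25 − 1)/(9 − 1) = 6·24/8 = 144/8 = 18.
Step 2: b = vr/k = 25·18/9 = 450/9 = 50.
Check integrality: r = 18 ∈ Z ✓, b = 50 ∈ Z ✓.
(These identities are necessary conditions: they determine r and b for any design with these parameters, but do not by themselves prove that one exists.)

r = 18, b = 50.


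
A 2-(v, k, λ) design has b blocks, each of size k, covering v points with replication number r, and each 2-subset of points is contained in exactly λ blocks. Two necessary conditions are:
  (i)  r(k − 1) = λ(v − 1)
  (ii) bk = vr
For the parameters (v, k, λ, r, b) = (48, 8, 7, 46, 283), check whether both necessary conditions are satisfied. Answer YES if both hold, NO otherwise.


Condition (i): r(k − 1) = 46·7 = 322; λ(v − 1) = 7·47 = 329. Match? NO.
Condition (ii): bk = 283·8 = 2264; vr = 48·46 = 2208. Match? NO.
Both conditions hold? NO.

NO


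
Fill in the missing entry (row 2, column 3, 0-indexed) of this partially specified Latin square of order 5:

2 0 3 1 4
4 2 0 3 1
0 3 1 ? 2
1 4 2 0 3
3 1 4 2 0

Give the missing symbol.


Row 2 contains symbols [0, 1, 2, 3] — missing [4].
Column 3 contains symbols [0, 1, 2, 3] — missing [4].
The missing symbol must appear in both missing sets; intersection = [4].
Therefore the hidden value is 4.

Missing value = 4.


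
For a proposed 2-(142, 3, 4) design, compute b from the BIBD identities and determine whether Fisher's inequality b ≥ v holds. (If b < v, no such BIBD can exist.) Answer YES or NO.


r = λ(v − 1)/(k − 1) = 4·141/2 = 282.
b = vr/k = 142·282/3 = 13348.
Fisher's inequality: b ≥ v ⇔ 13348 ≥ 142? YES.

YES


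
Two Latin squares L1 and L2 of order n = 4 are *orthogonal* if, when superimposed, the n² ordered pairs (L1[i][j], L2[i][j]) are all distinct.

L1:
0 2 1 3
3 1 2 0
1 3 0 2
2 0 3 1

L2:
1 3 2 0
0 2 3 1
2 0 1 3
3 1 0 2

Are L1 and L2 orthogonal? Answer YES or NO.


Form the n² = 16 superimposed pairs (L1[i][j], L2[i][j]), row by row (rows and columns indexed from 0):
row 0: (0,1) (2,3) (1,2) (3,0)
row 1: (3,0) (1,2) (2,3) (0,1)
row 2: (1,2) (3,0) (0,1) (2,3)
row 3: (2,3) (0,1) (3,0) (1,2)
Orthogonality requires all 16 pairs distinct.
But the pair (3,0) repeats: cell (0,3) has L1 = 3, L2 = 0, and cell (1,0) has L1 = 3, L2 = 0.
A repeated pair means some other pair never occurs (only 4 distinct pairs out of 16), so the squares are not orthogonal.
Conclusion: NO.

NO


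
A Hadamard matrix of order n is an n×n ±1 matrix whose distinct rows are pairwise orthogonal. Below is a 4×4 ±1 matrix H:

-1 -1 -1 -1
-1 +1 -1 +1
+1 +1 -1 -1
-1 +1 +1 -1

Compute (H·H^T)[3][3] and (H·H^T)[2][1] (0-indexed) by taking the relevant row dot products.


Row 1 of H: [-1, 1, -1, 1].
Row 2 of H: [1, 1, -1, -1].
Row 3 of H: [-1, 1, 1, -1].
(H·H^T)[3][3] = Σ_j H[3][j]·H[3][j] = (-1)² + (1)² + (1)² + (-1)² = 1 + 1 + 1 + 1 = 4.
(H·H^T)[2][1] = Σ_j H[2][j]·H[1][j] = (1)·(-1) + (1)·(1) + (-1)·(-1) + (-1)·(1) = -1 + 1 + 1 + -1 = 0.
So rows 2 and 1 are orthogonal; the diagonal entry equals n = 4.

(3,3) entry = 4; (2,1) entry = 0.


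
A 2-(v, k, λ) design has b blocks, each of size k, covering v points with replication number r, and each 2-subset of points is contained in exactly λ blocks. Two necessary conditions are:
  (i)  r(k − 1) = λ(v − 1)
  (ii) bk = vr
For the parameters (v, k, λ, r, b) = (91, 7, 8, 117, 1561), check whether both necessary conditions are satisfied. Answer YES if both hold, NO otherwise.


Condition (i): r(k − 1) = 117·6 = 702; λ(v − 1) = 8·90 = 720. Match? NO.
Condition (ii): bk = 1561·7 = 10927; vr = 91·117 = 10647. Match? NO.
Both conditions hold? NO.

NO


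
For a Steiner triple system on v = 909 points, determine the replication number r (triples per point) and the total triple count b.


An STS(v) is a 2-(v, 3, 1) BIBD: block size k = 3, λ = 1.
Replication: r(k − 1) = λ(v − 1) ⇒ r·2 = 909 − 1 = 908 ⇒ r = 454.
Block count: bk = vr ⇒ b·3 = 909·454 = 412686 ⇒ b = 137562.

r = 454, b = 137562.


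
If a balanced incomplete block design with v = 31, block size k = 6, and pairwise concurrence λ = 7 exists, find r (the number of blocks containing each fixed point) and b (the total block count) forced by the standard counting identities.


Any 2-(v, k, λ) BIBD satisfies two necessary conditions:
  (i)  Each point sits in r blocks, and counting incidences through any fixed point gives r(k − 1) = λ(v − 1), so r = λ(v − 1)/(k − 1).
  (ii) Total incidences bk = vr, so b = vr/k.
Step 1: r = λ(v − 1)/(k − 1) = 7·(31 − 1)/(6 − 1) = 7·30/5 = 210/5 = 42.
Step 2: b = vr/k = 31·42/6 = 1302/6 = 217.
Check integrality: r = 42 ∈ Z ✓, b = 217 ∈ Z ✓.
(These identities are necessary conditions: they determine r and b for any design with these parameters, but do not by themselves prove that one exists.)

r = 42, b = 217.


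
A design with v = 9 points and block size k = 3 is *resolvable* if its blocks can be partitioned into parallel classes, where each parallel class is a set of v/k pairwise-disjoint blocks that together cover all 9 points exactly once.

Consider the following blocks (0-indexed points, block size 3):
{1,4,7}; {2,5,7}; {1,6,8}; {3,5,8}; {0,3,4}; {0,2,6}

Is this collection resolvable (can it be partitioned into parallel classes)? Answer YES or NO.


v = 9, block size k = 3, number of blocks = 6.
For resolvability, blocks must partition into parallel classes of size v/k = 3.
Total blocks must therefore be a multiple of 3: 6 = 3·2 + 0 ⇒ divisible ✓.
Greedy packing gives 2 candidate class(es). Each should be a full parallel class (size 3, covers all 9 points).
  Class 1 (3 blocks): {1,4,7}; {3,5,8}; {0,2,6}. Points covered: [0, 1, 2, 3, 4, 5, 6, 7, 8].
  Class 2 (3 blocks): {2,5,7}; {1,6,8}; {0,3,4}. Points covered: [0, 1, 2, 3, 4, 5, 6, 7, 8].
All classes full (size 3)? YES. All classes cover every point? YES.
Resolvable? YES.

YES


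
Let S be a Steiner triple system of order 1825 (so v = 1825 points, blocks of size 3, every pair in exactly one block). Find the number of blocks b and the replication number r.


An STS(v) is a 2-(v, 3, 1) BIBD: block size k = 3, λ = 1.
Replication: r(k − 1) = λ(v − 1) ⇒ r·2 = 1825 − 1 = 1824 ⇒ r = 912.
Block count: b = v(v − 1)/6 = 1825·1824/6 = 3328800/6 = 554800.

r = 912, b = 554800.


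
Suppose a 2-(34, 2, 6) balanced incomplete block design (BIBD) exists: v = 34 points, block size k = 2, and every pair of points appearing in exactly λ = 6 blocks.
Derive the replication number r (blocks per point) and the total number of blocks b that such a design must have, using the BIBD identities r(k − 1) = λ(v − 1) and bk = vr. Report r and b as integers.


Any 2-(v, k, λ) BIBD satisfies two necessary conditions:
  (i)  Each point sits in r blocks, and counting incidences through any fixed point gives r(k − 1) = λ(v − 1), so r = λ(v − 1)/(k − 1).
  (ii) Total incidences bk = vr, so b = vr/k.
Step 1: r = λ(v − 1)/(k − 1) = 6·(34 − 1)/(2 − 1) = 6·33/1 = 198/1 = 198.
Step 2: b = vr/k = 34·198/2 = 6732/2 = 3366.
Check integrality: r = 198 ∈ Z ✓, b = 3366 ∈ Z ✓.
(These identities are necessary conditions: they determine r and b for any design with these parameters, but do not by themselves prove that one exists.)

r = 198, b = 3366.


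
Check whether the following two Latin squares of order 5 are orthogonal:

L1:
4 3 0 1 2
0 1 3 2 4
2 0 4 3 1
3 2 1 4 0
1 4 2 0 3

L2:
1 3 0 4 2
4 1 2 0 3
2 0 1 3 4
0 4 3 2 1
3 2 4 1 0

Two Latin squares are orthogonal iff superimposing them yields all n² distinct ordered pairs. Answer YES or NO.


Form the n² = 25 superimposed pairs (L1[i][j], L2[i][j]), row by row (rows and columns indexed from 0):
row 0: (4,1) (3,3) (0,0) (1,4) (2,2)
row 1: (0,4) (1,1) (3,2) (2,0) (4,3)
row 2: (2,2) (0,0) (4,1) (3,3) (1,4)
row 3: (3,0) (2,4) (1,3) (4,2) (0,1)
row 4: (1,3) (4,2) (2,4) (0,1) (3,0)
Orthogonality requires all 25 pairs distinct.
But the pair (2,2) repeats: cell (0,4) has L1 = 2, L2 = 2, and cell (2,0) has L1 = 2, L2 = 2.
A repeated pair means some other pair never occurs (only 15 distinct pairs out of 25), so the squares are not orthogonal.
Conclusion: NO.

NO


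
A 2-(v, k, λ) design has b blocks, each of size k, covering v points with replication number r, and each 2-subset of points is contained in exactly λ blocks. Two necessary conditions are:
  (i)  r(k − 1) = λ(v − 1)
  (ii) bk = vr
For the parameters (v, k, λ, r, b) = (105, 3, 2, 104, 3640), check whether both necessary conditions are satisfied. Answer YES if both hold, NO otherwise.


Condition (i): r(k − 1) = 104·2 = 208; λ(v − 1) = 2·104 = 208. Match? YES.
Condition (ii): bk = 3640·3 = 10920; vr = 105·104 = 10920. Match? YES.
Both conditions hold? YES.

YES


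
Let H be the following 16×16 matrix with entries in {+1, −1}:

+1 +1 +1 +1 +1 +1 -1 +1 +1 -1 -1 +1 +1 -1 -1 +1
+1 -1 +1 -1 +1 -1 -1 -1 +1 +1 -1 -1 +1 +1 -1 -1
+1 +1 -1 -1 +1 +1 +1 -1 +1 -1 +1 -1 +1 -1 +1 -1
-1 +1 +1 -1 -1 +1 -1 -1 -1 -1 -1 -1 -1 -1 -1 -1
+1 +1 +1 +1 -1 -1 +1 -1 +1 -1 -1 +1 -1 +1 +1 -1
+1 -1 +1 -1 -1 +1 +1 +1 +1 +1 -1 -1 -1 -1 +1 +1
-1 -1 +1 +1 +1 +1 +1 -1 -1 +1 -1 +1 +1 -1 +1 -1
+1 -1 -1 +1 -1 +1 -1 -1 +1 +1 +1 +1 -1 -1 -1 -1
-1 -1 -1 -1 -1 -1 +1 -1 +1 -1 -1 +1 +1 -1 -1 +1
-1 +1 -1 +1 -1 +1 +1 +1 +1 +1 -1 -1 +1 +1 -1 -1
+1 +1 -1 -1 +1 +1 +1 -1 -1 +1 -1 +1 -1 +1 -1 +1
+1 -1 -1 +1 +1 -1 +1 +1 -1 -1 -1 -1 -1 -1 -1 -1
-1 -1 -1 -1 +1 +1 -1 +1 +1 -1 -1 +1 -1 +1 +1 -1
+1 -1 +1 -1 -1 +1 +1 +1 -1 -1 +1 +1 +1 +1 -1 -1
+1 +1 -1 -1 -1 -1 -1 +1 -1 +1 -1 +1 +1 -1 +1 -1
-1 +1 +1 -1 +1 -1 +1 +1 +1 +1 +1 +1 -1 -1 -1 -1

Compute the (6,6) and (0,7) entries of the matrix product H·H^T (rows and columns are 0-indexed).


Row 0 of H: [1, 1, 1, 1, 1, 1, -1, 1, 1, -1, -1, 1, 1, -1, -1, 1].
Row 6 of H: [-1, -1, 1, 1, 1, 1, 1, -1, -1, 1, -1, 1, 1, -1, 1, -1].
Row 7 of H: [1, -1, -1, 1, -1, 1, -1, -1, 1, 1, 1, 1, -1, -1, -1, -1].
(H·H^T)[6][6] = Σ_j H[6][j]·H[6][j] = (-1)² + (-1)² + (1)² + (1)² + (1)² + (1)² + (1)² + (-1)² + (-1)² + (1)² + (-1)² + (1)² + (1)² + (-1)² + (1)² + (-1)² = 1 + 1 + 1 + 1 + 1 + 1 + 1 + 1 + 1 + 1 + 1 + 1 + 1 + 1 + 1 + 1 = 16.
(H·H^T)[0][7] = Σ_j H[0][j]·H[7][j] = (1)·(1) + (1)·(-1) + (1)·(-1) + (1)·(1) + (1)·(-1) + (1)·(1) + (-1)·(-1) + (1)·(-1) + (1)·(1) + (-1)·(1) + (-1)·(1) + (1)·(1) + (1)·(-1) + (-1)·(-1) + (-1)·(-1) + (1)·(-1) = 1 + -1 + -1 + 1 + -1 + 1 + 1 + -1 + 1 + -1 + -1 + 1 + -1 + 1 + 1 + -1 = 0.
So rows 0 and 7 are orthogonal; the diagonal entry equals n = 16.

(6,6) entry = 16; (0,7) entry = 0.


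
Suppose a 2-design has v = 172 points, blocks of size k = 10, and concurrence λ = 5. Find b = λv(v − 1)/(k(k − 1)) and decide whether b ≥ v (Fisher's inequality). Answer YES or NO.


r = λ(v − 1)/(k − 1) = 5·171/9 = 95.
b = vr/k = 172·95/10 = 1634.
Fisher's inequality: b ≥ v ⇔ 1634 ≥ 172? YES.

YES


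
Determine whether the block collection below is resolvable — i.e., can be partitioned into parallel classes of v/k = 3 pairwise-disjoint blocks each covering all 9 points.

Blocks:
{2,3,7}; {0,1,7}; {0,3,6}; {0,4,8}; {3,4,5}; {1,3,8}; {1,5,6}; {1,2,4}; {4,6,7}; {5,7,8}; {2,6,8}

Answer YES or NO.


v = 9, block size k = 3, number of blocks = 11.
For resolvability, blocks must partition into parallel classes of size v/k = 3.
Total blocks must therefore be a multiple of 3: 11 = 3·3 + 2 ⇒ not divisible ✗.
Resolvable? NO.

NO


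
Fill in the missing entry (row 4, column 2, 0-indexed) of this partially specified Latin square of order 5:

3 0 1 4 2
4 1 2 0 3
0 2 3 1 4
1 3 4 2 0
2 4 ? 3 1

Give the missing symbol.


Row 4 contains symbols [1, 2, 3, 4] — missing [0].
Column 2 contains symbols [1, 2, 3, 4] — missing [0].
The missing symbol must appear in both missing sets; intersection = [0].
Therefore the hidden value is 0.

Missing value = 0.


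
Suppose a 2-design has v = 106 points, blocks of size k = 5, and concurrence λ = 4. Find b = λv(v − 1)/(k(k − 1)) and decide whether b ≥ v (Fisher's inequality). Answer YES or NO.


r = λ(v − 1)/(k − 1) = 4·105/4 = 105.
b = vr/k = 106·105/5 = 2226.
Fisher's inequality: b ≥ v ⇔ 2226 ≥ 106? YES.

YES


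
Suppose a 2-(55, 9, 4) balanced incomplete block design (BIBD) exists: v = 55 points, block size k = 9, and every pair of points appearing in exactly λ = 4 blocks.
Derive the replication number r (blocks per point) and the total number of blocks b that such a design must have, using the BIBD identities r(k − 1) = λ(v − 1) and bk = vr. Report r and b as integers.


Any 2-(v, k, λ) BIBD satisfies two necessary conditions:
  (i)  Each point sits in r blocks, and counting incidences through any fixed point gives r(k − 1) = λ(v − 1), so r = λ(v − 1)/(k − 1).
  (ii) Total incidences bk = vr, so b = vr/k.
Step 1: r = λ(v − 1)/(k − 1) = 4·(55 − 1)/(9 − 1) = 4·54/8 = 216/8 = 27.
Step 2: b = vr/k = 55·27/9 = 1485/9 = 165.
Check integrality: r = 27 ∈ Z ✓, b = 165 ∈ Z ✓.
(These identities are necessary conditions: they determine r and b for any design with these parameters, but do not by themselves prove that one exists.)

r = 27, b = 165.


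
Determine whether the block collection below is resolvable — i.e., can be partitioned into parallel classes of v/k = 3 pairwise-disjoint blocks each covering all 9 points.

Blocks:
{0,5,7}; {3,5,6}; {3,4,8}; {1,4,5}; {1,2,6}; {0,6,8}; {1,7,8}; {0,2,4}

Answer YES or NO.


v = 9, block size k = 3, number of blocks = 8.
For resolvability, blocks must partition into parallel classes of size v/k = 3.
Total blocks must therefore be a multiple of 3: 8 = 3·2 + 2 ⇒ not divisible ✗.
Resolvable? NO.

NO


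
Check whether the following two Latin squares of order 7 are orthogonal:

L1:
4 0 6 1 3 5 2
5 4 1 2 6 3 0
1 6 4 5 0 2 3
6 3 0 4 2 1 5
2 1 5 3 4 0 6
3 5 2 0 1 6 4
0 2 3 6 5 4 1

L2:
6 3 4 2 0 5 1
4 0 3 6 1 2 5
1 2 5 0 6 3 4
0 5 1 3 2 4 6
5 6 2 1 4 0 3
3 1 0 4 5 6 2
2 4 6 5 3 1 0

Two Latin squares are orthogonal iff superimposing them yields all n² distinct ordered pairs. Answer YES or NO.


Form the n² = 49 superimposed pairs (L1[i][j], L2[i][j]), row by row (rows and columns indexed from 0):
row 0: (4,6) (0,3) (6,4) (1,2) (3,0) (5,5) (2,1)
row 1: (5,4) (4,0) (1,3) (2,6) (6,1) (3,2) (0,5)
row 2: (1,1) (6,2) (4,5) (5,0) (0,6) (2,3) (3,4)
row 3: (6,0) (3,5) (0,1) (4,3) (2,2) (1,4) (5,6)
row 4: (2,5) (1,6) (5,2) (3,1) (4,4) (0,0) (6,3)
row 5: (3,3) (5,1) (2,0) (0,4) (1,5) (6,6) (4,2)
row 6: (0,2) (2,4) (3,6) (6,5) (5,3) (4,1) (1,0)
Orthogonality requires all 49 pairs distinct.
Check by first coordinate: for each symbol s of L1, list the L2 entries in the n cells where L1 = s; they must all differ.
  L1 = 0: L2 entries (in reading order) 3, 5, 6, 1, 0, 4, 2 — all 7 distinct ✓
  L1 = 1: L2 entries (in reading order) 2, 3, 1, 4, 6, 5, 0 — all 7 distinct ✓
  L1 = 2: L2 entries (in reading order) 1, 6, 3, 2, 5, 0, 4 — all 7 distinct ✓
  L1 = 3: L2 entries (in reading order) 0, 2, 4, 5, 1, 3, 6 — all 7 distinct ✓
  L1 = 4: L2 entries (in reading order) 6, 0, 5, 3, 4, 2, 1 — all 7 distinct ✓
  L1 = 5: L2 entries (in reading order) 5, 4, 0, 6, 2, 1, 3 — all 7 distinct ✓
  L1 = 6: L2 entries (in reading order) 4, 1, 2, 0, 3, 6, 5 — all 7 distinct ✓
Every symbol of L1 meets every symbol of L2 exactly once, so all 49 pairs are distinct (49 of 49).
Conclusion: YES.

YES


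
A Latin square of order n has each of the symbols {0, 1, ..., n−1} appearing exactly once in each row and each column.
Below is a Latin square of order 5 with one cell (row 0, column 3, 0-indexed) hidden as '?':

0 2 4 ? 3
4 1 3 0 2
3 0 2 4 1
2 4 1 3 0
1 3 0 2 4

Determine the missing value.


Row 0 contains symbols [0, 2, 3, 4] — missing [1].
Column 3 contains symbols [0, 2, 3, 4] — missing [1].
The missing symbol must appear in both missing sets; intersection = [1].
Therefore the hidden value is 1.

Missing value = 1.


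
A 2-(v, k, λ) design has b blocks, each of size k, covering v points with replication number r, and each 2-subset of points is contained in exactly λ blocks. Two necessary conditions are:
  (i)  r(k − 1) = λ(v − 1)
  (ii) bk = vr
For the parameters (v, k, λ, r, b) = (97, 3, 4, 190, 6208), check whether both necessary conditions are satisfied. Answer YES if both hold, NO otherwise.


Condition (i): r(k − 1) = 190·2 = 380; λ(v − 1) = 4·96 = 384. Match? NO.
Condition (ii): bk = 6208·3 = 18624; vr = 97·190 = 18430. Match? NO.
Both conditions hold? NO.

NO


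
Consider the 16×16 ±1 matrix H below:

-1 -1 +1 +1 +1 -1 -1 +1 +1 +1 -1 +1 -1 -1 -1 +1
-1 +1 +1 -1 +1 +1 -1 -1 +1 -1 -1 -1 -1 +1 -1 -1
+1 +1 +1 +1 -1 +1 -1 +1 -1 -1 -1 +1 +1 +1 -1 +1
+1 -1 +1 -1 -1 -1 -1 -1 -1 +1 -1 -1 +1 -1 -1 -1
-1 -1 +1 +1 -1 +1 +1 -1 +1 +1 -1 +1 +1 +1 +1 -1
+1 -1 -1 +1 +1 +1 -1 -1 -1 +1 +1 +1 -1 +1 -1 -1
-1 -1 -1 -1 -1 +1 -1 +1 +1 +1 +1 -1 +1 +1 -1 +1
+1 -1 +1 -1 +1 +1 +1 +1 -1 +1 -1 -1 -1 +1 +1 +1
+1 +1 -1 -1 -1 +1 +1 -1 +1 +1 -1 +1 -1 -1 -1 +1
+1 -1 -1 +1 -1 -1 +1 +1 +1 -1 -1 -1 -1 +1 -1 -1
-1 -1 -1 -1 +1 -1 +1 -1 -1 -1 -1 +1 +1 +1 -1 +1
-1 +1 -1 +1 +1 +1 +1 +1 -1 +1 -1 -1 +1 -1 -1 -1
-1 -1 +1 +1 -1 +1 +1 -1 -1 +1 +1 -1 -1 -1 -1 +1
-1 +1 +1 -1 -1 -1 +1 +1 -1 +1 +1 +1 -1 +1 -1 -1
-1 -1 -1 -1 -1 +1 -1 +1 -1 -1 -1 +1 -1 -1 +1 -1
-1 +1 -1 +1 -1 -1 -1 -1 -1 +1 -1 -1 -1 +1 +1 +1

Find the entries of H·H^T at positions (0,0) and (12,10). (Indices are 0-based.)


Row 0 of H: [-1, -1, 1, 1, 1, -1, -1, 1, 1, 1, -1, 1, -1, -1, -1, 1].
Row 10 of H: [-1, -1, -1, -1, 1, -1, 1, -1, -1, -1, -1, 1, 1, 1, -1, 1].
Row 12 of H: [-1, -1, 1, 1, -1, 1, 1, -1, -1, 1, 1, -1, -1, -1, -1, 1].
(H·H^T)[0][0] = Σ_j H[0][j]·H[0][j] = (-1)² + (-1)² + (1)² + (1)² + (1)² + (-1)² + (-1)² + (1)² + (1)² + (1)² + (-1)² + (1)² + (-1)² + (-1)² + (-1)² + (1)² = 1 + 1 + 1 + 1 + 1 + 1 + 1 + 1 + 1 + 1 + 1 + 1 + 1 + 1 + 1 + 1 = 16.
(H·H^T)[12][10] = Σ_j H[12][j]·H[10][j] = (-1)·(-1) + (-1)·(-1) + (1)·(-1) + (1)·(-1) + (-1)·(1) + (1)·(-1) + (1)·(1) + (-1)·(-1) + (-1)·(-1) + (1)·(-1) + (1)·(-1) + (-1)·(1) + (-1)·(1) + (-1)·(1) + (-1)·(-1) + (1)·(1) = 1 + 1 + -1 + -1 + -1 + -1 + 1 + 1 + 1 + -1 + -1 + -1 + -1 + -1 + 1 + 1 = -2.
Rows 12 and 10 are not orthogonal (dot product = -2 ≠ 0), so H is not a Hadamard matrix.

(0,0) entry = 16; (12,10) entry = -2.


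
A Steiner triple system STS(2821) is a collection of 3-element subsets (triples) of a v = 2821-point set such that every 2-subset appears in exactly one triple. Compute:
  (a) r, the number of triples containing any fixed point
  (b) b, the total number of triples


An STS(v) is a 2-(v, 3, 1) BIBD: block size k = 3, λ = 1.
Replication: r(k − 1) = λ(v − 1) ⇒ r·2 = 2821 − 1 = 2820 ⇒ r = 1410.
Block count: b = v(v − 1)/6 = 2821·2820/6 = 7955220/6 = 1325870.

r = 1410, b = 1325870.


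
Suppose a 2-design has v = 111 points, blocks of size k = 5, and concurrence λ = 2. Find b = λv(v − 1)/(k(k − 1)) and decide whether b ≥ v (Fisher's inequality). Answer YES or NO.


b = λv(v − 1)/(k(k − 1)) = 2·111·110/(5·4) = 24420/20 = 1221.
Compare with v = 111: b ≥ v, so Fisher's inequality holds.

YES


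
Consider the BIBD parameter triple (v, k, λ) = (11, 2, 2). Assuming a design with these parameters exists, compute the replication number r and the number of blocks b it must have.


Any 2-(v, k, λ) BIBD satisfies two necessary conditions:
  (i)  Each point sits in r blocks, and counting incidences through any fixed point gives r(k − 1) = λ(v − 1), so r = λ(v − 1)/(k − 1).
  (ii) Total incidences bk = vr, so b = vr/k.
Step 1: r = λ(v − 1)/(k − 1) = 2·(11 − 1)/(2 − 1) = 2·10/1 = 20/1 = 20.
Step 2: b = vr/k = 11·20/2 = 220/2 = 110.
Check integrality: r = 20 ∈ Z ✓, b = 110 ∈ Z ✓.
(These identities are necessary conditions: they determine r and b for any design with these parameters, but do not by themselves prove that one exists.)

r = 20, b = 110.
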